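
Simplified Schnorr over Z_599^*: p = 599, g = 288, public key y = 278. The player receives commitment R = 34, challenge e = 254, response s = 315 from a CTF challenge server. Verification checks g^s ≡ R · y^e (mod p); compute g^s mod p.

300

Squares mod 599: 288^1≡288, 288^2≡282, 288^4≡456, 288^8≡83, 288^16≡300, 288^32≡150, 288^64≡337, 288^128≡358, 288^256≡577
315 = 256 + 32 + 16 + 8 + 2 + 1, so 288^315 ≡ 577·150·300·83·282·288 ≡ 300 (mod 599)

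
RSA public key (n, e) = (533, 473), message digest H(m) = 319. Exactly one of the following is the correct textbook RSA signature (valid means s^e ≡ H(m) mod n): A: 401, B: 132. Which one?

A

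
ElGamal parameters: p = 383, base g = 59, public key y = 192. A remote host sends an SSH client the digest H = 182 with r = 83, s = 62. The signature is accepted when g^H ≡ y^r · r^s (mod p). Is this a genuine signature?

forged

Left side g^H mod p:
59^2 = 3481 ≡ 34
59^4 ≡ 34^2 = 1156 ≡ 7
59^8 ≡ 7^2 = 49
59^16 ≡ 49^2 = 2401 ≡ 103
59^32 ≡ 103^2 = 10609 ≡ 268
59^64 ≡ 268^2 = 71824 ≡ 203
59^128 ≡ 203^2 = 41209 ≡ 228
182 = 128 + 32 + 16 + 4 + 2, so 59^182 ≡ 228·268·103·7·34 ≡ 31 (mod 383)
Right side y^r · r^s mod p:
192^2 = 36864 ≡ 96
192^4 ≡ 96^2 = 9216 ≡ 24
192^8 ≡ 24^2 = 576 ≡ 193
192^16 ≡ 193^2 = 37249 ≡ 98
192^32 ≡ 98^2 = 9604 ≡ 29
192^64 ≡ 29^2 = 841 ≡ 75
83 = 64 + 16 + 2 + 1, so 192^83 ≡ 75·98·96·192 ≡ 57 (mod 383)
83^2 = 6889 ≡ 378
83^4 ≡ 378^2 = 142884 ≡ 25
83^8 ≡ 25^2 = 625 ≡ 242
83^16 ≡ 242^2 = 58564 ≡ 348
83^32 ≡ 348^2 = 121104 ≡ 76
62 = 32 + 16 + 8 + 4 + 2, so 83^62 ≡ 76·348·242·25·378 ≡ 147 (mod 383)
57·147 = 8379 ≡ 336 (mod 383)
31 ≠ 336, so verification fails.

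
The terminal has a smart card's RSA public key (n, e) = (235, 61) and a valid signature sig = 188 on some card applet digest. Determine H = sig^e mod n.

Squares mod 235: sig^1≡188, sig^2≡94, sig^4≡141, sig^8≡141, sig^16≡141, sig^32≡141
61 = 32 + 16 + 8 + 4 + 1, so sig^61 ≡ 141·141·141·141·188 ≡ 188 (mod 235)

188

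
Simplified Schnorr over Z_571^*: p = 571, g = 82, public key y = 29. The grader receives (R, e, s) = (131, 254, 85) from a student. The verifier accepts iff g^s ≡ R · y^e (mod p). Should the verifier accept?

g^s mod p:
Squares mod 571: 82^1≡82, 82^2≡443, 82^4≡396, 82^8≡362, 82^16≡285, 82^32≡143, 82^64≡464
85 = 64 + 16 + 4 + 1, so 82^85 ≡ 464·285·396·82 ≡ 270 (mod 571)
R · y^e mod p:
Squares mod 571: 29^1≡29, 29^2≡270, 29^4≡383, 29^8≡513, 29^16≡509, 29^32≡418, 29^64≡569, 29^128≡4
254 = 128 + 64 + 32 + 16 + 8 + 4 + 2, so 29^254 ≡ 4·569·418·509·513·383·270 ≡ 220 (mod 571)
131·220 = 28820 ≡ 270 (mod 571)
270 ≡ 270 (mod 571); signature holds.

accept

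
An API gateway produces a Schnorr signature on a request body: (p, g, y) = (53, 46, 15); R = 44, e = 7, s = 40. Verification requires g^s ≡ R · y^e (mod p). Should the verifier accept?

accept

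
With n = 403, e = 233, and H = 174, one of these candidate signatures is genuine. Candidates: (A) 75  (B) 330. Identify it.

B

Candidate A: Squares mod 403: 75^1≡75, 75^2≡386, 75^4≡289, 75^8≡100, 75^16≡328, 75^32≡386, 75^64≡289, 75^128≡100; 233 = 128 + 64 + 32 + 8 + 1, so 75^233 ≡ 100·289·386·100·75 ≡ 303 (mod 403)
Candidate B: Squares mod 403: 330^1≡330, 330^2≡90, 330^4≡40, 330^8≡391, 330^16≡144, 330^32≡183, 330^64≡40, 330^128≡391; 233 = 128 + 64 + 32 + 8 + 1, so 330^233 ≡ 391·40·183·391·330 ≡ 174 (mod 403)
  → matches H = 174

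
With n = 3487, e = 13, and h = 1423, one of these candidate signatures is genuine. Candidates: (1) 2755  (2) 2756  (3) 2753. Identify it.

1

Candidate 1: Squares mod 3487: 2755^1≡2755, 2755^2≡2313, 2755^4≡911, 2755^8≡15; 13 = 8 + 4 + 1, so 2755^13 ≡ 15·911·2755 ≡ 1423 (mod 3487)
  → matches h = 1423
Candidate 2: Squares mod 3487: 2756^1≡2756, 2756^2≡850, 2756^4≡691, 2756^8≡3249; 13 = 8 + 4 + 1, so 2756^13 ≡ 3249·691·2756 ≡ 986 (mod 3487)
Candidate 3: Squares mod 3487: 2753^1≡2753, 2753^2≡1758, 2753^4≡1082, 2753^8≡2579; 13 = 8 + 4 + 1, so 2753^13 ≡ 2579·1082·2753 ≡ 643 (mod 3487)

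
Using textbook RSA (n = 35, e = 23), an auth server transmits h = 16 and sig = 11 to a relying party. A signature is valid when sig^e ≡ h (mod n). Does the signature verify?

verifies

sig^23 mod 35 = 16
sig^23 mod 35 = 16 matches h.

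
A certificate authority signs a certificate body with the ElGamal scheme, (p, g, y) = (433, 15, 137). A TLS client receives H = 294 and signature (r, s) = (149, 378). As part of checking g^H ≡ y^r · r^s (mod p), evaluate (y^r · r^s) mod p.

32

137^2 = 18769 ≡ 150
137^4 ≡ 150^2 = 22500 ≡ 417
137^8 ≡ 417^2 = 173889 ≡ 256
137^16 ≡ 256^2 = 65536 ≡ 153
137^32 ≡ 153^2 = 23409 ≡ 27
137^64 ≡ 27^2 = 729 ≡ 296
137^128 ≡ 296^2 = 87616 ≡ 150
149 = 128 + 16 + 4 + 1, so 137^149 ≡ 150·153·417·137 ≡ 406 (mod 433)
149^2 = 22201 ≡ 118
149^4 ≡ 118^2 = 13924 ≡ 68
149^8 ≡ 68^2 = 4624 ≡ 294
149^16 ≡ 294^2 = 86436 ≡ 269
149^32 ≡ 269^2 = 72361 ≡ 50
149^64 ≡ 50^2 = 2500 ≡ 335
149^128 ≡ 335^2 = 112225 ≡ 78
149^256 ≡ 78^2 = 6084 ≡ 22
378 = 256 + 64 + 32 + 16 + 8 + 2, so 149^378 ≡ 22·335·50·269·294·118 ≡ 79 (mod 433)
y^r · r^s ≡ 406·79 = 32074 ≡ 32 (mod 433)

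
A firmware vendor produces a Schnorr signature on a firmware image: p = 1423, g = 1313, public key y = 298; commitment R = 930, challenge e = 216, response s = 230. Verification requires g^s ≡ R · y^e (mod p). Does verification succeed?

g^s mod p:
Squares mod 1423: 1313^1≡1313, 1313^2≡716, 1313^4≡376, 1313^8≡499, 1313^16≡1399, 1313^32≡576, 1313^64≡217, 1313^128≡130
230 = 128 + 64 + 32 + 4 + 2, so 1313^230 ≡ 130·217·576·376·716 ≡ 906 (mod 1423)
R · y^e mod p:
Squares mod 1423: 298^1≡298, 298^2≡578, 298^4≡1102, 298^8≡585, 298^16≡705, 298^32≡398, 298^64≡451, 298^128≡1335
216 = 128 + 64 + 16 + 8, so 298^216 ≡ 1335·451·705·585 ≡ 201 (mod 1423)
930·201 = 186930 ≡ 517 (mod 1423)
906 ≠ 517; the check fails.

fails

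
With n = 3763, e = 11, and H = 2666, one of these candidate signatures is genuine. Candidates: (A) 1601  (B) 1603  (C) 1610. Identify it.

B

Candidate A: Squares mod 3763: 1601^1≡1601, 1601^2≡598, 1601^4≡119, 1601^8≡2872; 11 = 8 + 2 + 1, so 1601^11 ≡ 2872·598·1601 ≡ 378 (mod 3763)
Candidate B: Squares mod 3763: 1603^1≡1603, 1603^2≡3243, 1603^4≡3227, 1603^8≡1308; 11 = 8 + 2 + 1, so 1603^11 ≡ 1308·3243·1603 ≡ 2666 (mod 3763)
  → matches H = 2666
Candidate C: Squares mod 3763: 1610^1≡1610, 1610^2≡3156, 1610^4≡3438, 1610^8≡261; 11 = 8 + 2 + 1, so 1610^11 ≡ 261·3156·1610 ≡ 3722 (mod 3763)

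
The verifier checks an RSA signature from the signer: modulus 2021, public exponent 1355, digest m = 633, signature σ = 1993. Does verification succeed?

σ^2 ≡ 1993^2 = 3972049 ≡ 784
σ^4 ≡ 784^2 = 614656 ≡ 272
σ^8 ≡ 272^2 = 73984 ≡ 1228
σ^16 ≡ 1228^2 = 1507984 ≡ 318
σ^32 ≡ 318^2 = 101124 ≡ 74
σ^64 ≡ 74^2 = 5476 ≡ 1434
σ^128 ≡ 1434^2 = 2056356 ≡ 999
σ^256 ≡ 999^2 = 998001 ≡ 1648
σ^512 ≡ 1648^2 = 2715904 ≡ 1701
σ^1024 ≡ 1701^2 = 2893401 ≡ 1350
1355 = 1024 + 256 + 64 + 8 + 2 + 1, so σ^1355 ≡ 1350·1648·1434·1228·784·1993 ≡ 633 (mod 2021)
633 = m, so the signature checks out.

passes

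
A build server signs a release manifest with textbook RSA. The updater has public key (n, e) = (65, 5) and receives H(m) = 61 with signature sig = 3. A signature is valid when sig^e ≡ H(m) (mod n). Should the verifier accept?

sig^5 mod 65 = 48
48 ≠ 61, so verification fails.

reject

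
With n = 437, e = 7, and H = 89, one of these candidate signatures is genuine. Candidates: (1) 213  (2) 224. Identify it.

2

Candidate 1: 213^7 mod 437 = 348
Candidate 2: 224^7 mod 437 = 89
  → matches H = 89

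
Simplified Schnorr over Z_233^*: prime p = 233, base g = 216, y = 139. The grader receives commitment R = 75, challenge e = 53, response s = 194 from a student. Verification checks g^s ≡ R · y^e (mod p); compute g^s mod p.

216^2 = 46656 ≡ 56
216^4 ≡ 56^2 = 3136 ≡ 107
216^8 ≡ 107^2 = 11449 ≡ 32
216^16 ≡ 32^2 = 1024 ≡ 92
216^32 ≡ 92^2 = 8464 ≡ 76
216^64 ≡ 76^2 = 5776 ≡ 184
216^128 ≡ 184^2 = 33856 ≡ 71
194 = 128 + 64 + 2, so 216^194 ≡ 71·184·56 ≡ 197 (mod 233)

197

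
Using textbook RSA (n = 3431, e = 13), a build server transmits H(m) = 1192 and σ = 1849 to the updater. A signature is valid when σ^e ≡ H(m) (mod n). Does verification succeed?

Squares mod 3431: σ^1≡1849, σ^2≡1525, σ^4≡2838, σ^8≡1687
13 = 8 + 4 + 1, so σ^13 ≡ 1687·2838·1849 ≡ 1192 (mod 3431)
1192 = H(m), so the signature checks out.

passes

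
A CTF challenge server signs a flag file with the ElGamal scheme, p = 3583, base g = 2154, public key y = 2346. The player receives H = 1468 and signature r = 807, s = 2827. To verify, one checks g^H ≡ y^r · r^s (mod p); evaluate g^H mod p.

Squares mod 3583: 2154^1≡2154, 2154^2≡3314, 2154^4≡701, 2154^8≡530, 2154^16≡1426, 2154^32≡1915, 2154^64≡1816, 2154^128≡1496, 2154^256≡2224, 2154^512≡1636, 2154^1024≡3578
1468 = 1024 + 256 + 128 + 32 + 16 + 8 + 4, so 2154^1468 ≡ 3578·2224·1496·1915·1426·530·701 ≡ 807 (mod 3583)

807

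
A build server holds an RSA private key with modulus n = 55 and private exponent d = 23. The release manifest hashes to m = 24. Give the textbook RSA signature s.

m^2 ≡ 24^2 = 576 ≡ 26
m^4 ≡ 26^2 = 676 ≡ 16
m^8 ≡ 16^2 = 256 ≡ 36
m^16 ≡ 36^2 = 1296 ≡ 31
23 = 16 + 4 + 2 + 1, so m^23 ≡ 31·16·26·24 ≡ 19 (mod 55)

19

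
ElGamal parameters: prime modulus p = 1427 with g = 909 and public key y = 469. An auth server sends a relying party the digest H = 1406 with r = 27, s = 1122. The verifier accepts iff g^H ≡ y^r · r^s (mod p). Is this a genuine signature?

Left side g^H mod p:
909^1406 mod 1427 = 1189
Right side y^r · r^s mod p:
469^27 mod 1427 = 270
27^1122 mod 1427 = 1203
270·1203 = 324810 ≡ 881 (mod 1427)
1189 ≠ 881, so verification fails.

forged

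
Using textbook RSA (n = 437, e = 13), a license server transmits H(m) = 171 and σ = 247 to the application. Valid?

σ^2 ≡ 247^2 = 61009 ≡ 266
σ^4 ≡ 266^2 = 70756 ≡ 399
σ^8 ≡ 399^2 = 159201 ≡ 133
13 = 8 + 4 + 1, so σ^13 ≡ 133·399·247 ≡ 171 (mod 437)
Since 171 equals the digest 171, verification succeeds.

yes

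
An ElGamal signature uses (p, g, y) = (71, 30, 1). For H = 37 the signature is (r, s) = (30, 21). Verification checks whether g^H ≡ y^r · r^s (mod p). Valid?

no

Left side g^H mod p:
Squares mod 71: 30^1≡30, 30^2≡48, 30^4≡32, 30^8≡30, 30^16≡48, 30^32≡32
37 = 32 + 4 + 1, so 30^37 ≡ 32·32·30 ≡ 48 (mod 71)
Right side y^r · r^s mod p:
Squares mod 71: 1^1≡1, 1^2≡1, 1^4≡1, 1^8≡1, 1^16≡1
30 = 16 + 8 + 4 + 2, so 1^30 ≡ 1·1·1·1 ≡ 1 (mod 71)
Squares mod 71: 30^1≡30, 30^2≡48, 30^4≡32, 30^8≡30, 30^16≡48
21 = 16 + 4 + 1, so 30^21 ≡ 48·32·30 ≡ 1 (mod 71)
1·1 = 1 ≡ 1 (mod 71)
48 ≠ 1, so verification fails.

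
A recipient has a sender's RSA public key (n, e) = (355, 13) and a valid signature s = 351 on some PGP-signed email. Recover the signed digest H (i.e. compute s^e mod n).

s^2 ≡ 351^2 = 123201 ≡ 16
s^4 ≡ 16^2 = 256
s^8 ≡ 256^2 = 65536 ≡ 216
13 = 8 + 4 + 1, so s^13 ≡ 216·256·351 ≡ 336 (mod 355)

336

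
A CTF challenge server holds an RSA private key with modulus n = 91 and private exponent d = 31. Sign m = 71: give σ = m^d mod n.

m^2 ≡ 71^2 = 5041 ≡ 36
m^4 ≡ 36^2 = 1296 ≡ 22
m^8 ≡ 22^2 = 484 ≡ 29
m^16 ≡ 29^2 = 841 ≡ 22
31 = 16 + 8 + 4 + 2 + 1, so m^31 ≡ 22·29·22·36·71 ≡ 85 (mod 91)

85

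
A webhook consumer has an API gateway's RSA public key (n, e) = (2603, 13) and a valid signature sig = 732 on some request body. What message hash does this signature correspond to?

2445

sig^13 mod 2603 = 2445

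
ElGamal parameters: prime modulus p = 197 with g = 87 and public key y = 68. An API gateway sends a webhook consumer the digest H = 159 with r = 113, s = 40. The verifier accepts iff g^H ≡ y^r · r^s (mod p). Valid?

Left side g^H mod p:
87^2 = 7569 ≡ 83
87^4 ≡ 83^2 = 6889 ≡ 191
87^8 ≡ 191^2 = 36481 ≡ 36
87^16 ≡ 36^2 = 1296 ≡ 114
87^32 ≡ 114^2 = 12996 ≡ 191
87^64 ≡ 191^2 = 36481 ≡ 36
87^128 ≡ 36^2 = 1296 ≡ 114
159 = 128 + 16 + 8 + 4 + 2 + 1, so 87^159 ≡ 114·114·36·191·83·87 ≡ 128 (mod 197)
Right side y^r · r^s mod p:
68^2 = 4624 ≡ 93
68^4 ≡ 93^2 = 8649 ≡ 178
68^8 ≡ 178^2 = 31684 ≡ 164
68^16 ≡ 164^2 = 26896 ≡ 104
68^32 ≡ 104^2 = 10816 ≡ 178
68^64 ≡ 178^2 = 31684 ≡ 164
113 = 64 + 32 + 16 + 1, so 68^113 ≡ 164·178·104·68 ≡ 68 (mod 197)
113^2 = 12769 ≡ 161
113^4 ≡ 161^2 = 25921 ≡ 114
113^8 ≡ 114^2 = 12996 ≡ 191
113^16 ≡ 191^2 = 36481 ≡ 36
113^32 ≡ 36^2 = 1296 ≡ 114
40 = 32 + 8, so 113^40 ≡ 114·191 ≡ 104 (mod 197)
68·104 = 7072 ≡ 177 (mod 197)
128 ≠ 177, so verification fails.

no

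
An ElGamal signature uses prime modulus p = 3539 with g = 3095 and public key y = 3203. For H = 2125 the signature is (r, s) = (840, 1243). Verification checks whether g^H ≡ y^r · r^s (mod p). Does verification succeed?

Left side g^H mod p:
3095^2 = 9579025 ≡ 2491
3095^4 ≡ 2491^2 = 6205081 ≡ 1214
3095^8 ≡ 1214^2 = 1473796 ≡ 1572
3095^16 ≡ 1572^2 = 2471184 ≡ 962
3095^32 ≡ 962^2 = 925444 ≡ 1765
3095^64 ≡ 1765^2 = 3115225 ≡ 905
3095^128 ≡ 905^2 = 819025 ≡ 1516
3095^256 ≡ 1516^2 = 2298256 ≡ 1445
3095^512 ≡ 1445^2 = 2088025 ≡ 15
3095^1024 ≡ 15^2 = 225
3095^2048 ≡ 225^2 = 50625 ≡ 1079
2125 = 2048 + 64 + 8 + 4 + 1, so 3095^2125 ≡ 1079·905·1572·1214·3095 ≡ 3306 (mod 3539)
Right side y^r · r^s mod p:
3203^2 = 10259209 ≡ 3187
3203^4 ≡ 3187^2 = 10156969 ≡ 39
3203^8 ≡ 39^2 = 1521
3203^16 ≡ 1521^2 = 2313441 ≡ 2474
3203^32 ≡ 2474^2 = 6120676 ≡ 1745
3203^64 ≡ 1745^2 = 3045025 ≡ 1485
3203^128 ≡ 1485^2 = 2205225 ≡ 428
3203^256 ≡ 428^2 = 183184 ≡ 2695
3203^512 ≡ 2695^2 = 7263025 ≡ 997
840 = 512 + 256 + 64 + 8, so 3203^840 ≡ 997·2695·1485·1521 ≡ 2466 (mod 3539)
840^2 = 705600 ≡ 1339
840^4 ≡ 1339^2 = 1792921 ≡ 2187
840^8 ≡ 2187^2 = 4782969 ≡ 1780
840^16 ≡ 1780^2 = 3168400 ≡ 995
840^32 ≡ 995^2 = 990025 ≡ 2644
840^64 ≡ 2644^2 = 6990736 ≡ 1211
840^128 ≡ 1211^2 = 1466521 ≡ 1375
840^256 ≡ 1375^2 = 1890625 ≡ 799
840^512 ≡ 799^2 = 638401 ≡ 1381
840^1024 ≡ 1381^2 = 1907161 ≡ 3179
1243 = 1024 + 128 + 64 + 16 + 8 + 2 + 1, so 840^1243 ≡ 3179·1375·1211·995·1780·1339·840 ≡ 2188 (mod 3539)
2466·2188 = 5395608 ≡ 2172 (mod 3539)
3306 ≠ 2172, so verification fails.

fails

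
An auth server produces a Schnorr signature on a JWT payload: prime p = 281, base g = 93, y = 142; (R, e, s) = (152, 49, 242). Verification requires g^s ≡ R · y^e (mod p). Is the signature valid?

g^s mod p:
93^2 = 8649 ≡ 219
93^4 ≡ 219^2 = 47961 ≡ 191
93^8 ≡ 191^2 = 36481 ≡ 232
93^16 ≡ 232^2 = 53824 ≡ 153
93^32 ≡ 153^2 = 23409 ≡ 86
93^64 ≡ 86^2 = 7396 ≡ 90
93^128 ≡ 90^2 = 8100 ≡ 232
242 = 128 + 64 + 32 + 16 + 2, so 93^242 ≡ 232·90·86·153·219 ≡ 219 (mod 281)
R · y^e mod p:
142^2 = 20164 ≡ 213
142^4 ≡ 213^2 = 45369 ≡ 128
142^8 ≡ 128^2 = 16384 ≡ 86
142^16 ≡ 86^2 = 7396 ≡ 90
142^32 ≡ 90^2 = 8100 ≡ 232
49 = 32 + 16 + 1, so 142^49 ≡ 232·90·142 ≡ 129 (mod 281)
152·129 = 19608 ≡ 219 (mod 281)
219 ≡ 219 (mod 281); signature holds.

valid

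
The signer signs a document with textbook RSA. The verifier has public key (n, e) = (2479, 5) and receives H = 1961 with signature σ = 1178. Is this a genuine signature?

forged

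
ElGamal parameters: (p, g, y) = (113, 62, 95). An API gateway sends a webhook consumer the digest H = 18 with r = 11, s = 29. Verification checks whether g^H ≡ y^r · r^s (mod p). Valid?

Left side g^H mod p:
Squares mod 113: 62^1≡62, 62^2≡2, 62^4≡4, 62^8≡16, 62^16≡30
18 = 16 + 2, so 62^18 ≡ 30·2 ≡ 60 (mod 113)
Right side y^r · r^s mod p:
Squares mod 113: 95^1≡95, 95^2≡98, 95^4≡112, 95^8≡1
11 = 8 + 2 + 1, so 95^11 ≡ 1·98·95 ≡ 44 (mod 113)
Squares mod 113: 11^1≡11, 11^2≡8, 11^4≡64, 11^8≡28, 11^16≡106
29 = 16 + 8 + 4 + 1, so 11^29 ≡ 106·28·64·11 ≡ 102 (mod 113)
44·102 = 4488 ≡ 81 (mod 113)
60 ≠ 81, so verification fails.

no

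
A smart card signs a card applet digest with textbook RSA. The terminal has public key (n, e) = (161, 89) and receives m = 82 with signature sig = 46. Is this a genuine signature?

forged

sig^89 mod 161 = 23
sig^89 mod 161 = 23, but m = 82.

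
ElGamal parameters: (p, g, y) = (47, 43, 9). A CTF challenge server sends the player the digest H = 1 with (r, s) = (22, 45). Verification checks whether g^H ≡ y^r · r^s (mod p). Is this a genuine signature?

Left side g^H mod p:
43^1 mod 47 = 43
Right side y^r · r^s mod p:
9^22 mod 47 = 21
22^45 mod 47 = 15
21·15 = 315 ≡ 33 (mod 47)
43 ≠ 33, so verification fails.

forged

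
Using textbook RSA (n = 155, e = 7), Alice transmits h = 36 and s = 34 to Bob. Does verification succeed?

fails

Squares mod 155: s^1≡34, s^2≡71, s^4≡81
7 = 4 + 2 + 1, so s^7 ≡ 81·71·34 ≡ 79 (mod 155)
s^7 mod 155 = 79, but h = 36.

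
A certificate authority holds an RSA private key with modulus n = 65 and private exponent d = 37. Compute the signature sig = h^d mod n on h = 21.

Squares mod 65: h^1≡21, h^2≡51, h^4≡1, h^8≡1, h^16≡1, h^32≡1
37 = 32 + 4 + 1, so h^37 ≡ 1·1·21 ≡ 21 (mod 65)

21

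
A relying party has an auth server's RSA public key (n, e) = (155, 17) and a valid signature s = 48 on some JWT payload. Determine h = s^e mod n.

83

Squares mod 155: s^1≡48, s^2≡134, s^4≡131, s^8≡111, s^16≡76
17 = 16 + 1, so s^17 ≡ 76·48 ≡ 83 (mod 155)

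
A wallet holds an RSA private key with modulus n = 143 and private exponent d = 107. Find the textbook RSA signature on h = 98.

54

h^2 ≡ 98^2 = 9604 ≡ 23
h^4 ≡ 23^2 = 529 ≡ 100
h^8 ≡ 100^2 = 10000 ≡ 133
h^16 ≡ 133^2 = 17689 ≡ 100
h^32 ≡ 100^2 = 10000 ≡ 133
h^64 ≡ 133^2 = 17689 ≡ 100
107 = 64 + 32 + 8 + 2 + 1, so h^107 ≡ 100·133·133·23·98 ≡ 54 (mod 143)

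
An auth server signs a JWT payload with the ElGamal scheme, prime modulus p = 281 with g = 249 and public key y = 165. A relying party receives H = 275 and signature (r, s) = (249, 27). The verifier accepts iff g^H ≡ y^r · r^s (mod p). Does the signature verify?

Left side g^H mod p:
Squares mod 281: 249^1≡249, 249^2≡181, 249^4≡165, 249^8≡249, 249^16≡181, 249^32≡165, 249^64≡249, 249^128≡181, 249^256≡165
275 = 256 + 16 + 2 + 1, so 249^275 ≡ 165·181·181·249 ≡ 181 (mod 281)
Right side y^r · r^s mod p:
Squares mod 281: 165^1≡165, 165^2≡249, 165^4≡181, 165^8≡165, 165^16≡249, 165^32≡181, 165^64≡165, 165^128≡249
249 = 128 + 64 + 32 + 16 + 8 + 1, so 165^249 ≡ 249·165·181·249·165·165 ≡ 181 (mod 281)
Squares mod 281: 249^1≡249, 249^2≡181, 249^4≡165, 249^8≡249, 249^16≡181
27 = 16 + 8 + 2 + 1, so 249^27 ≡ 181·249·181·249 ≡ 79 (mod 281)
181·79 = 14299 ≡ 249 (mod 281)
181 ≠ 249, so verification fails.

does not verify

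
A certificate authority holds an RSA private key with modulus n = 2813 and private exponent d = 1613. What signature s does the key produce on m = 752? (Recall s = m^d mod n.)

2531

Squares mod 2813: m^1≡752, m^2≡91, m^4≡2655, m^8≡2460, m^16≡837, m^32≡132, m^64≡546, m^128≡2751, m^256≡1031, m^512≡2460, m^1024≡837
1613 = 1024 + 512 + 64 + 8 + 4 + 1, so m^1613 ≡ 837·2460·546·2460·2655·752 ≡ 2531 (mod 2813)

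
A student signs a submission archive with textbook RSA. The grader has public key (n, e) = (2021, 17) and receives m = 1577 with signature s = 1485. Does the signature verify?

does not verify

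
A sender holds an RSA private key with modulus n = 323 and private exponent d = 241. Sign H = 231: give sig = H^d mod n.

Squares mod 323: H^1≡231, H^2≡66, H^4≡157, H^8≡101, H^16≡188, H^32≡137, H^64≡35, H^128≡256
241 = 128 + 64 + 32 + 16 + 1, so H^241 ≡ 256·35·137·188·231 ≡ 78 (mod 323)

78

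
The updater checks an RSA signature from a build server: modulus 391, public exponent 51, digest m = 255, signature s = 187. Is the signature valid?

valid

Squares mod 391: s^1≡187, s^2≡170, s^4≡357, s^8≡374, s^16≡289, s^32≡238
51 = 32 + 16 + 2 + 1, so s^51 ≡ 238·289·170·187 ≡ 255 (mod 391)
s^51 mod 391 = 255 matches m.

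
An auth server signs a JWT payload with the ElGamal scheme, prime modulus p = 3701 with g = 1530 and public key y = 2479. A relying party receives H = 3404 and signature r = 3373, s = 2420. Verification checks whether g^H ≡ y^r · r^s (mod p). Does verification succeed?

passes

Left side g^H mod p:
1530^2 = 2340900 ≡ 1868
1530^4 ≡ 1868^2 = 3489424 ≡ 3082
1530^8 ≡ 3082^2 = 9498724 ≡ 1958
1530^16 ≡ 1958^2 = 3833764 ≡ 3229
1530^32 ≡ 3229^2 = 10426441 ≡ 724
1530^64 ≡ 724^2 = 524176 ≡ 2335
1530^128 ≡ 2335^2 = 5452225 ≡ 652
1530^256 ≡ 652^2 = 425104 ≡ 3190
1530^512 ≡ 3190^2 = 10176100 ≡ 2051
1530^1024 ≡ 2051^2 = 4206601 ≡ 2265
1530^2048 ≡ 2265^2 = 5130225 ≡ 639
3404 = 2048 + 1024 + 256 + 64 + 8 + 4, so 1530^3404 ≡ 639·2265·3190·2335·1958·3082 ≡ 2997 (mod 3701)
Right side y^r · r^s mod p:
2479^2 = 6145441 ≡ 1781
2479^4 ≡ 1781^2 = 3171961 ≡ 204
2479^8 ≡ 204^2 = 41616 ≡ 905
2479^16 ≡ 905^2 = 819025 ≡ 1104
2479^32 ≡ 1104^2 = 1218816 ≡ 1187
2479^64 ≡ 1187^2 = 1408969 ≡ 2589
2479^128 ≡ 2589^2 = 6702921 ≡ 410
2479^256 ≡ 410^2 = 168100 ≡ 1555
2479^512 ≡ 1555^2 = 2418025 ≡ 1272
2479^1024 ≡ 1272^2 = 1617984 ≡ 647
2479^2048 ≡ 647^2 = 418609 ≡ 396
3373 = 2048 + 1024 + 256 + 32 + 8 + 4 + 1, so 2479^3373 ≡ 396·647·1555·1187·905·204·2479 ≡ 525 (mod 3701)
3373^2 = 11377129 ≡ 255
3373^4 ≡ 255^2 = 65025 ≡ 2108
3373^8 ≡ 2108^2 = 4443664 ≡ 2464
3373^16 ≡ 2464^2 = 6071296 ≡ 1656
3373^32 ≡ 1656^2 = 2742336 ≡ 3596
3373^64 ≡ 3596^2 = 12931216 ≡ 3623
3373^128 ≡ 3623^2 = 13126129 ≡ 2383
3373^256 ≡ 2383^2 = 5678689 ≡ 1355
3373^512 ≡ 1355^2 = 1836025 ≡ 329
3373^1024 ≡ 329^2 = 108241 ≡ 912
3373^2048 ≡ 912^2 = 831744 ≡ 2720
2420 = 2048 + 256 + 64 + 32 + 16 + 4, so 3373^2420 ≡ 2720·1355·3623·3596·1656·2108 ≡ 1613 (mod 3701)
525·1613 = 846825 ≡ 2997 (mod 3701)
2997 ≡ 2997 (mod 3701), so the signature is genuine.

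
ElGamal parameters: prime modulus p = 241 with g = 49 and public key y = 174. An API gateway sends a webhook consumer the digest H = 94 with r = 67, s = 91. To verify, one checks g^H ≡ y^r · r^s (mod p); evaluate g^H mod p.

123

49^2 = 2401 ≡ 232
49^4 ≡ 232^2 = 53824 ≡ 81
49^8 ≡ 81^2 = 6561 ≡ 54
49^16 ≡ 54^2 = 2916 ≡ 24
49^32 ≡ 24^2 = 576 ≡ 94
49^64 ≡ 94^2 = 8836 ≡ 160
94 = 64 + 16 + 8 + 4 + 2, so 49^94 ≡ 160·24·54·81·232 ≡ 123 (mod 241)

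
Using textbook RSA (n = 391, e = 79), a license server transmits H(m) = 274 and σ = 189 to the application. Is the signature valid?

σ^2 ≡ 189^2 = 35721 ≡ 140
σ^4 ≡ 140^2 = 19600 ≡ 50
σ^8 ≡ 50^2 = 2500 ≡ 154
σ^16 ≡ 154^2 = 23716 ≡ 256
σ^32 ≡ 256^2 = 65536 ≡ 239
σ^64 ≡ 239^2 = 57121 ≡ 35
79 = 64 + 8 + 4 + 2 + 1, so σ^79 ≡ 35·154·50·140·189 ≡ 366 (mod 391)
366 ≠ 274, so verification fails.

invalid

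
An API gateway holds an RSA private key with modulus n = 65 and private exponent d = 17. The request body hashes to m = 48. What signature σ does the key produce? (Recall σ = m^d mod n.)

m^2 ≡ 48^2 = 2304 ≡ 29
m^4 ≡ 29^2 = 841 ≡ 61
m^8 ≡ 61^2 = 3721 ≡ 16
m^16 ≡ 16^2 = 256 ≡ 61
17 = 16 + 1, so m^17 ≡ 61·48 ≡ 3 (mod 65)

3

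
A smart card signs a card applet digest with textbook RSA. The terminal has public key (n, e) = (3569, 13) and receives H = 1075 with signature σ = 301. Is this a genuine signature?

genuine

σ^2 ≡ 301^2 = 90601 ≡ 1376
σ^4 ≡ 1376^2 = 1893376 ≡ 1806
σ^8 ≡ 1806^2 = 3261636 ≡ 3139
13 = 8 + 4 + 1, so σ^13 ≡ 3139·1806·301 ≡ 1075 (mod 3569)
1075 = H, so the signature checks out.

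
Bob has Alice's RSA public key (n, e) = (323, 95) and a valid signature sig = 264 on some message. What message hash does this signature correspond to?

291

sig^95 mod 323 = 291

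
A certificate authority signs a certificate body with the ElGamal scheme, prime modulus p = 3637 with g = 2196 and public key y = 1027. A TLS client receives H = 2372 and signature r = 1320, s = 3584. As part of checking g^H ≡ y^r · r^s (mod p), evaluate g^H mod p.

3360

2196^2 = 4822416 ≡ 3391
2196^4 ≡ 3391^2 = 11498881 ≡ 2324
2196^8 ≡ 2324^2 = 5400976 ≡ 31
2196^16 ≡ 31^2 = 961
2196^32 ≡ 961^2 = 923521 ≡ 3360
2196^64 ≡ 3360^2 = 11289600 ≡ 352
2196^128 ≡ 352^2 = 123904 ≡ 246
2196^256 ≡ 246^2 = 60516 ≡ 2324
2196^512 ≡ 2324^2 = 5400976 ≡ 31
2196^1024 ≡ 31^2 = 961
2196^2048 ≡ 961^2 = 923521 ≡ 3360
2372 = 2048 + 256 + 64 + 4, so 2196^2372 ≡ 3360·2324·352·2324 ≡ 3360 (mod 3637)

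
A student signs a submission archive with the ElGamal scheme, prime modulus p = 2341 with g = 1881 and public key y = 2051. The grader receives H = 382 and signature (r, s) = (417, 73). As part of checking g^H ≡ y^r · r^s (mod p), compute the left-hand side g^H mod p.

1881^2 = 3538161 ≡ 910
1881^4 ≡ 910^2 = 828100 ≡ 1727
1881^8 ≡ 1727^2 = 2982529 ≡ 95
1881^16 ≡ 95^2 = 9025 ≡ 2002
1881^32 ≡ 2002^2 = 4008004 ≡ 212
1881^64 ≡ 212^2 = 44944 ≡ 465
1881^128 ≡ 465^2 = 216225 ≡ 853
1881^256 ≡ 853^2 = 727609 ≡ 1899
382 = 256 + 64 + 32 + 16 + 8 + 4 + 2, so 1881^382 ≡ 1899·465·212·2002·95·1727·910 ≡ 2328 (mod 2341)

2328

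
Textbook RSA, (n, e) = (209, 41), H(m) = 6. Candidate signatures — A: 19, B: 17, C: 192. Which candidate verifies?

Candidate A: Squares mod 209: 19^1≡19, 19^2≡152, 19^4≡114, 19^8≡38, 19^16≡190, 19^32≡152; 41 = 32 + 8 + 1, so 19^41 ≡ 152·38·19 ≡ 19 (mod 209)
Candidate B: Squares mod 209: 17^1≡17, 17^2≡80, 17^4≡130, 17^8≡180, 17^16≡5, 17^32≡25; 41 = 32 + 8 + 1, so 17^41 ≡ 25·180·17 ≡ 6 (mod 209)
  → matches H(m) = 6
Candidate C: Squares mod 209: 192^1≡192, 192^2≡80, 192^4≡130, 192^8≡180, 192^16≡5, 192^32≡25; 41 = 32 + 8 + 1, so 192^41 ≡ 25·180·192 ≡ 203 (mod 209)

B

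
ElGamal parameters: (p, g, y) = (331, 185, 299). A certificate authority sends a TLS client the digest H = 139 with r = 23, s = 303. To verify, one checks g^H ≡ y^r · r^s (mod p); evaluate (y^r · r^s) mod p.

200

299^23 mod 331 = 31
23^303 mod 331 = 220
y^r · r^s ≡ 31·220 = 6820 ≡ 200 (mod 331)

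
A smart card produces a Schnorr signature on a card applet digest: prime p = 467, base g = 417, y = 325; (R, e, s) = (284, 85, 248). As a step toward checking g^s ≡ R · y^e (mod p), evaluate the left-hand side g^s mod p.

417^2 = 173889 ≡ 165
417^4 ≡ 165^2 = 27225 ≡ 139
417^8 ≡ 139^2 = 19321 ≡ 174
417^16 ≡ 174^2 = 30276 ≡ 388
417^32 ≡ 388^2 = 150544 ≡ 170
417^64 ≡ 170^2 = 28900 ≡ 413
417^128 ≡ 413^2 = 170569 ≡ 114
248 = 128 + 64 + 32 + 16 + 8, so 417^248 ≡ 114·413·170·388·174 ≡ 123 (mod 467)

123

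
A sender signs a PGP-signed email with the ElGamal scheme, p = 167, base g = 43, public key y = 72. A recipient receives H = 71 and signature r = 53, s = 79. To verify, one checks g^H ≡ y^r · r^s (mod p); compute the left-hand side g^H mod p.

43^2 = 1849 ≡ 12
43^4 ≡ 12^2 = 144
43^8 ≡ 144^2 = 20736 ≡ 28
43^16 ≡ 28^2 = 784 ≡ 116
43^32 ≡ 116^2 = 13456 ≡ 96
43^64 ≡ 96^2 = 9216 ≡ 31
71 = 64 + 4 + 2 + 1, so 43^71 ≡ 31·144·12·43 ≡ 160 (mod 167)

160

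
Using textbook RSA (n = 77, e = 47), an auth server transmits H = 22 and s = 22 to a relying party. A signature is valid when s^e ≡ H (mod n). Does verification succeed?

s^47 mod 77 = 22
s^47 mod 77 = 22 matches H.

passes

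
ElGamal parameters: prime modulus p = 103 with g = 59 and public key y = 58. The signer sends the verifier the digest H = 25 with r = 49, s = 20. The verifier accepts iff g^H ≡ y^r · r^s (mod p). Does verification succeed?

passes

Left side g^H mod p:
59^2 = 3481 ≡ 82
59^4 ≡ 82^2 = 6724 ≡ 29
59^8 ≡ 29^2 = 841 ≡ 17
59^16 ≡ 17^2 = 289 ≡ 83
25 = 16 + 8 + 1, so 59^25 ≡ 83·17·59 ≡ 25 (mod 103)
Right side y^r · r^s mod p:
58^2 = 3364 ≡ 68
58^4 ≡ 68^2 = 4624 ≡ 92
58^8 ≡ 92^2 = 8464 ≡ 18
58^16 ≡ 18^2 = 324 ≡ 15
58^32 ≡ 15^2 = 225 ≡ 19
49 = 32 + 16 + 1, so 58^49 ≡ 19·15·58 ≡ 50 (mod 103)
49^2 = 2401 ≡ 32
49^4 ≡ 32^2 = 1024 ≡ 97
49^8 ≡ 97^2 = 9409 ≡ 36
49^16 ≡ 36^2 = 1296 ≡ 60
20 = 16 + 4, so 49^20 ≡ 60·97 ≡ 52 (mod 103)
50·52 = 2600 ≡ 25 (mod 103)
25 ≡ 25 (mod 103), so the signature is genuine.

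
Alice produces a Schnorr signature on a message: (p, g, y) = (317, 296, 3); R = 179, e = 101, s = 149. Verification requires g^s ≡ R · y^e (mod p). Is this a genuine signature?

g^s mod p:
296^149 mod 317 = 208
R · y^e mod p:
3^101 mod 317 = 72
179·72 = 12888 ≡ 208 (mod 317)
208 ≡ 208 (mod 317); signature holds.

genuine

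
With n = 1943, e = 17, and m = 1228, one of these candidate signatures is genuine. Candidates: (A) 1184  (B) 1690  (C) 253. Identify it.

Candidate A: Squares mod 1943: 1184^1≡1184, 1184^2≡953, 1184^4≡828, 1184^8≡1648, 1184^16≡1533; 17 = 16 + 1, so 1184^17 ≡ 1533·1184 ≡ 310 (mod 1943)
Candidate B: Squares mod 1943: 1690^1≡1690, 1690^2≡1833, 1690^4≡442, 1690^8≡1064, 1690^16≡1270; 17 = 16 + 1, so 1690^17 ≡ 1270·1690 ≡ 1228 (mod 1943)
  → matches m = 1228
Candidate C: Squares mod 1943: 253^1≡253, 253^2≡1833, 253^4≡442, 253^8≡1064, 253^16≡1270; 17 = 16 + 1, so 253^17 ≡ 1270·253 ≡ 715 (mod 1943)

B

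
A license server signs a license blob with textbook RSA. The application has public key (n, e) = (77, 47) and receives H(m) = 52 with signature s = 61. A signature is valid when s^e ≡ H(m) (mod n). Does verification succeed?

passes

s^2 ≡ 61^2 = 3721 ≡ 25
s^4 ≡ 25^2 = 625 ≡ 9
s^8 ≡ 9^2 = 81 ≡ 4
s^16 ≡ 4^2 = 16
s^32 ≡ 16^2 = 256 ≡ 25
47 = 32 + 8 + 4 + 2 + 1, so s^47 ≡ 25·4·9·25·61 ≡ 52 (mod 77)
52 = H(m), so the signature checks out.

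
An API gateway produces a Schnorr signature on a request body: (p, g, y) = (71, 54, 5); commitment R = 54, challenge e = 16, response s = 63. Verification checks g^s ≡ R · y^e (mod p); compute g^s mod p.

57

54^63 mod 71 = 57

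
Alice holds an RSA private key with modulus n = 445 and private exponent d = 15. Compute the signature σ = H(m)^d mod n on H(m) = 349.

74

Squares mod 445: (H(m))^1≡349, (H(m))^2≡316, (H(m))^4≡176, (H(m))^8≡271
15 = 8 + 4 + 2 + 1, so (H(m))^15 ≡ 271·176·316·349 ≡ 74 (mod 445)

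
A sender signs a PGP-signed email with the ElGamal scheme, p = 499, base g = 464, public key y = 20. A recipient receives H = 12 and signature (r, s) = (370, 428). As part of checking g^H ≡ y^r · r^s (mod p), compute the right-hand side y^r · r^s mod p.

77

Squares mod 499: 20^1≡20, 20^2≡400, 20^4≡320, 20^8≡105, 20^16≡47, 20^32≡213, 20^64≡459, 20^128≡103, 20^256≡130
370 = 256 + 64 + 32 + 16 + 2, so 20^370 ≡ 130·459·213·47·400 ≡ 281 (mod 499)
Squares mod 499: 370^1≡370, 370^2≡174, 370^4≡336, 370^8≡122, 370^16≡413, 370^32≡410, 370^64≡436, 370^128≡476, 370^256≡30
428 = 256 + 128 + 32 + 8 + 4, so 370^428 ≡ 30·476·410·122·336 ≡ 446 (mod 499)
y^r · r^s ≡ 281·446 = 125326 ≡ 77 (mod 499)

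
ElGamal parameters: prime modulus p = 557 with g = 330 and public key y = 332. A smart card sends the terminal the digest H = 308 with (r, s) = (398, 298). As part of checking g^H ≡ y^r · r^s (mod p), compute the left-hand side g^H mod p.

330^308 mod 557 = 386

386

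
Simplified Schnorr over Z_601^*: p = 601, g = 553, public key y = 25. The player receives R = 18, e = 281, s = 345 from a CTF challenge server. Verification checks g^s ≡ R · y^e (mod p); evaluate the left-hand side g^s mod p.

553^2 = 305809 ≡ 501
553^4 ≡ 501^2 = 251001 ≡ 384
553^8 ≡ 384^2 = 147456 ≡ 211
553^16 ≡ 211^2 = 44521 ≡ 47
553^32 ≡ 47^2 = 2209 ≡ 406
553^64 ≡ 406^2 = 164836 ≡ 162
553^128 ≡ 162^2 = 26244 ≡ 401
553^256 ≡ 401^2 = 160801 ≡ 334
345 = 256 + 64 + 16 + 8 + 1, so 553^345 ≡ 334·162·47·211·553 ≡ 169 (mod 601)

169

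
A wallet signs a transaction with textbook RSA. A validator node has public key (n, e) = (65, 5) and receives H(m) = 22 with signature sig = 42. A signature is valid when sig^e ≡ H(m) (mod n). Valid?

yes

sig^2 ≡ 42^2 = 1764 ≡ 9
sig^4 ≡ 9^2 = 81 ≡ 16
5 = 4 + 1, so sig^5 ≡ 16·42 ≡ 22 (mod 65)
sig^5 mod 65 = 22 matches H(m).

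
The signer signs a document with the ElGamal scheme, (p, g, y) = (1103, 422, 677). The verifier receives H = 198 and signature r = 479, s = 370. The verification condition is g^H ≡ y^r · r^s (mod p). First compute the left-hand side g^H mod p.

556

Squares mod 1103: 422^1≡422, 422^2≡501, 422^4≡620, 422^8≡556, 422^16≡296, 422^32≡479, 422^64≡17, 422^128≡289
198 = 128 + 64 + 4 + 2, so 422^198 ≡ 289·17·620·501 ≡ 556 (mod 1103)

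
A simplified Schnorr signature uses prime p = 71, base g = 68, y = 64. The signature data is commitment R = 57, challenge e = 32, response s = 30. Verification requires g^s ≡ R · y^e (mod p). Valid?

no

g^s mod p:
68^2 = 4624 ≡ 9
68^4 ≡ 9^2 = 81 ≡ 10
68^8 ≡ 10^2 = 100 ≡ 29
68^16 ≡ 29^2 = 841 ≡ 60
30 = 16 + 8 + 4 + 2, so 68^30 ≡ 60·29·10·9 ≡ 45 (mod 71)
R · y^e mod p:
64^2 = 4096 ≡ 49
64^4 ≡ 49^2 = 2401 ≡ 58
64^8 ≡ 58^2 = 3364 ≡ 27
64^16 ≡ 27^2 = 729 ≡ 19
64^32 ≡ 19^2 = 361 ≡ 6
57·6 = 342 ≡ 58 (mod 71)
45 ≠ 58; the check fails.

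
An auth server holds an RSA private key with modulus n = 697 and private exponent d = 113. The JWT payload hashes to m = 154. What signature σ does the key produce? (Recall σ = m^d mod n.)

681

m^2 ≡ 154^2 = 23716 ≡ 18
m^4 ≡ 18^2 = 324
m^8 ≡ 324^2 = 104976 ≡ 426
m^16 ≡ 426^2 = 181476 ≡ 256
m^32 ≡ 256^2 = 65536 ≡ 18
m^64 ≡ 18^2 = 324
113 = 64 + 32 + 16 + 1, so m^113 ≡ 324·18·256·154 ≡ 681 (mod 697)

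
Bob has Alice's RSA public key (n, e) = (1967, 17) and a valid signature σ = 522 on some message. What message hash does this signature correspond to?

905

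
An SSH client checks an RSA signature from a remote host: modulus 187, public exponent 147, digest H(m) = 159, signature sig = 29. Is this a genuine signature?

forged

sig^2 ≡ 29^2 = 841 ≡ 93
sig^4 ≡ 93^2 = 8649 ≡ 47
sig^8 ≡ 47^2 = 2209 ≡ 152
sig^16 ≡ 152^2 = 23104 ≡ 103
sig^32 ≡ 103^2 = 10609 ≡ 137
sig^64 ≡ 137^2 = 18769 ≡ 69
sig^128 ≡ 69^2 = 4761 ≡ 86
147 = 128 + 16 + 2 + 1, so sig^147 ≡ 86·103·93·29 ≡ 28 (mod 187)
sig^147 mod 187 = 28, but H(m) = 159.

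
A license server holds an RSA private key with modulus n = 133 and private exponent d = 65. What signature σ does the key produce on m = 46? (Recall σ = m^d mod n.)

107

m^2 ≡ 46^2 = 2116 ≡ 121
m^4 ≡ 121^2 = 14641 ≡ 11
m^8 ≡ 11^2 = 121
m^16 ≡ 121^2 = 14641 ≡ 11
m^32 ≡ 11^2 = 121
m^64 ≡ 121^2 = 14641 ≡ 11
65 = 64 + 1, so m^65 ≡ 11·46 ≡ 107 (mod 133)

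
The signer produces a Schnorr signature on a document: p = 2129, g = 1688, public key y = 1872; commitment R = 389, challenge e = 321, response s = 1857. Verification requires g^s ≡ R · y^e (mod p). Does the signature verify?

verifies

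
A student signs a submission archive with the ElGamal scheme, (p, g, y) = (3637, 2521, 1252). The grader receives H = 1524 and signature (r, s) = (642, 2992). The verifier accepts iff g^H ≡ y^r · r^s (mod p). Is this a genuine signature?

Left side g^H mod p:
Squares mod 3637: 2521^1≡2521, 2521^2≡1602, 2521^4≡2319, 2521^8≡2275, 2521^16≡174, 2521^32≡1180, 2521^64≡3066, 2521^128≡2348, 2521^256≡3049, 2521^512≡229, 2521^1024≡1523
1524 = 1024 + 256 + 128 + 64 + 32 + 16 + 4, so 2521^1524 ≡ 1523·3049·2348·3066·1180·174·2319 ≡ 2331 (mod 3637)
Right side y^r · r^s mod p:
Squares mod 3637: 1252^1≡1252, 1252^2≡3594, 1252^4≡1849, 1252^8≡21, 1252^16≡441, 1252^32≡1720, 1252^64≡1519, 1252^128≡1503, 1252^256≡432, 1252^512≡1137
642 = 512 + 128 + 2, so 1252^642 ≡ 1137·1503·3594 ≡ 2412 (mod 3637)
Squares mod 3637: 642^1≡642, 642^2≡1183, 642^4≡2881, 642^8≡527, 642^16≡1317, 642^32≡3277, 642^64≡2305, 642^128≡3005, 642^256≡2991, 642^512≡2698, 642^1024≡1567, 642^2048≡514
2992 = 2048 + 512 + 256 + 128 + 32 + 16, so 642^2992 ≡ 514·2698·2991·3005·3277·1317 ≡ 1751 (mod 3637)
2412·1751 = 4223412 ≡ 855 (mod 3637)
2331 ≠ 855, so verification fails.

forged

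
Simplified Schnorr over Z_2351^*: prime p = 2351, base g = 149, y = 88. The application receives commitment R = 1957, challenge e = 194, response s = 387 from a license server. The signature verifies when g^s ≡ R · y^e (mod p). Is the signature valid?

invalid

g^s mod p:
149^2 = 22201 ≡ 1042
149^4 ≡ 1042^2 = 1085764 ≡ 1953
149^8 ≡ 1953^2 = 3814209 ≡ 887
149^16 ≡ 887^2 = 786769 ≡ 1535
149^32 ≡ 1535^2 = 2356225 ≡ 523
149^64 ≡ 523^2 = 273529 ≡ 813
149^128 ≡ 813^2 = 660969 ≡ 338
149^256 ≡ 338^2 = 114244 ≡ 1396
387 = 256 + 128 + 2 + 1, so 149^387 ≡ 1396·338·1042·149 ≡ 1152 (mod 2351)
R · y^e mod p:
88^2 = 7744 ≡ 691
88^4 ≡ 691^2 = 477481 ≡ 228
88^8 ≡ 228^2 = 51984 ≡ 262
88^16 ≡ 262^2 = 68644 ≡ 465
88^32 ≡ 465^2 = 216225 ≡ 2284
88^64 ≡ 2284^2 = 5216656 ≡ 2138
88^128 ≡ 2138^2 = 4571044 ≡ 700
194 = 128 + 64 + 2, so 88^194 ≡ 700·2138·691 ≡ 2124 (mod 2351)
1957·2124 = 4156668 ≡ 100 (mod 2351)
1152 ≠ 100; the check fails.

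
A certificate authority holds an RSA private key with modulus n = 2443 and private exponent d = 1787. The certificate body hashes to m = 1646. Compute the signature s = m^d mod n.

m^2 ≡ 1646^2 = 2709316 ≡ 29
m^4 ≡ 29^2 = 841
m^8 ≡ 841^2 = 707281 ≡ 1254
m^16 ≡ 1254^2 = 1572516 ≡ 1667
m^32 ≡ 1667^2 = 2778889 ≡ 1198
m^64 ≡ 1198^2 = 1435204 ≡ 1163
m^128 ≡ 1163^2 = 1352569 ≡ 1590
m^256 ≡ 1590^2 = 2528100 ≡ 2038
m^512 ≡ 2038^2 = 4153444 ≡ 344
m^1024 ≡ 344^2 = 118336 ≡ 1072
1787 = 1024 + 512 + 128 + 64 + 32 + 16 + 8 + 2 + 1, so m^1787 ≡ 1072·344·1590·1163·1198·1667·1254·29·1646 ≡ 1240 (mod 2443)

1240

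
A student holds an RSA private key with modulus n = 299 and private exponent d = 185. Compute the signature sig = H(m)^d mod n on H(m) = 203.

125

Squares mod 299: (H(m))^1≡203, (H(m))^2≡246, (H(m))^4≡118, (H(m))^8≡170, (H(m))^16≡196, (H(m))^32≡144, (H(m))^64≡105, (H(m))^128≡261
185 = 128 + 32 + 16 + 8 + 1, so (H(m))^185 ≡ 261·144·196·170·203 ≡ 125 (mod 299)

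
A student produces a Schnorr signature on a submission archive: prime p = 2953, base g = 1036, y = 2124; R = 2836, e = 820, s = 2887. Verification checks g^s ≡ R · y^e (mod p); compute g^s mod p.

2836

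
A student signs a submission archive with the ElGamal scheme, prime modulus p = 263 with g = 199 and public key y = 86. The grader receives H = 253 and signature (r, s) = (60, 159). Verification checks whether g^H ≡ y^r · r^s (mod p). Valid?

Left side g^H mod p:
Squares mod 263: 199^1≡199, 199^2≡151, 199^4≡183, 199^8≡88, 199^16≡117, 199^32≡13, 199^64≡169, 199^128≡157
253 = 128 + 64 + 32 + 16 + 8 + 4 + 1, so 199^253 ≡ 157·169·13·117·88·183·199 ≡ 152 (mod 263)
Right side y^r · r^s mod p:
Squares mod 263: 86^1≡86, 86^2≡32, 86^4≡235, 86^8≡258, 86^16≡25, 86^32≡99
60 = 32 + 16 + 8 + 4, so 86^60 ≡ 99·25·258·235 ≡ 129 (mod 263)
Squares mod 263: 60^1≡60, 60^2≡181, 60^4≡149, 60^8≡109, 60^16≡46, 60^32≡12, 60^64≡144, 60^128≡222
159 = 128 + 16 + 8 + 4 + 2 + 1, so 60^159 ≡ 222·46·109·149·181·60 ≡ 97 (mod 263)
129·97 = 12513 ≡ 152 (mod 263)
152 ≡ 152 (mod 263), so the signature is genuine.

yes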